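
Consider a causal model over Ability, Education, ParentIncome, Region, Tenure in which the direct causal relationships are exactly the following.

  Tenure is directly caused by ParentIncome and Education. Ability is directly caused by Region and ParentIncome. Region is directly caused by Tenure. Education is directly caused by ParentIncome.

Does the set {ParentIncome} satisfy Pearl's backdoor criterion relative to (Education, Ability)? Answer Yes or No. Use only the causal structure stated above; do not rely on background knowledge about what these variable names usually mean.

Backdoor paths from Education to Ability (paths whose first edge points into Education):
  P1: Education <- ParentIncome -> Tenure -> Region -> Ability
  P2: Education <- ParentIncome -> Ability
Condition 1 (no descendant of Education in the set): holds — descendants of Education are {Ability, Region, Tenure}; none are in {ParentIncome}.
Condition 2 (every backdoor path blocked by {ParentIncome}):
  P1: blocked at fork node ParentIncome ∈ conditioning set.
  P2: blocked at fork node ParentIncome ∈ conditioning set.
{ParentIncome} satisfies the backdoor criterion.

Yes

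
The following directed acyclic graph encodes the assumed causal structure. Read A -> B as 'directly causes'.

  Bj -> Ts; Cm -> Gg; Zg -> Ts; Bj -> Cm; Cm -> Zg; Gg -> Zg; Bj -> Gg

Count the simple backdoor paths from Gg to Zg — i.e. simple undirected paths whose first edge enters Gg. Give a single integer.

A backdoor path from Gg to Zg is any simple undirected path whose first edge points into Gg (i.e. leaves Gg via a parent).
Parents of Gg: {Bj, Cm}.
Enumerating:
  P1: Gg <- Bj -> Cm -> Zg
  P2: Gg <- Bj -> Ts <- Zg
  P3: Gg <- Cm <- Bj -> Ts <- Zg
  P4: Gg <- Cm -> Zg
That exhausts the simple backdoor paths. Count: 4.

4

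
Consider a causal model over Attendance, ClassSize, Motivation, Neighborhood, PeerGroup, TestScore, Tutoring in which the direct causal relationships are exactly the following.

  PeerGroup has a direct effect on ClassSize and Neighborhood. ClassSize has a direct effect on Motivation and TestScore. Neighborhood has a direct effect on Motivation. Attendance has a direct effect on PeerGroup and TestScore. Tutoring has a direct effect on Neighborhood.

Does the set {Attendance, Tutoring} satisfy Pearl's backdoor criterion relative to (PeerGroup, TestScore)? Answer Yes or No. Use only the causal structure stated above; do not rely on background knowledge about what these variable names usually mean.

Backdoor paths from PeerGroup to TestScore (paths whose first edge points into PeerGroup):
  P1: PeerGroup <- Attendance -> TestScore
Condition 1 (no descendant of PeerGroup in the set): holds — descendants of PeerGroup are {ClassSize, Motivation, Neighborhood, TestScore}; none are in {Attendance, Tutoring}.
Condition 2 (every backdoor path blocked by {Attendance, Tutoring}):
  P1: blocked at fork node Attendance ∈ conditioning set.
{Attendance, Tutoring} satisfies the backdoor criterion.

Yes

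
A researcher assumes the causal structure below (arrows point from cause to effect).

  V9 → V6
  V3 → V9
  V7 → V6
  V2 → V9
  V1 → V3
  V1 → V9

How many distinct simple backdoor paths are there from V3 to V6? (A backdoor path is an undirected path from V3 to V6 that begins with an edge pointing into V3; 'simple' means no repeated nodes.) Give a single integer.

1

A backdoor path from V3 to V6 is any simple undirected path whose first edge points into V3 (i.e. leaves V3 via a parent).
Parents of V3: {V1}.
Enumerating:
  P1: V3 <- V1 -> V9 -> V6
That exhausts the simple backdoor paths. Count: 1.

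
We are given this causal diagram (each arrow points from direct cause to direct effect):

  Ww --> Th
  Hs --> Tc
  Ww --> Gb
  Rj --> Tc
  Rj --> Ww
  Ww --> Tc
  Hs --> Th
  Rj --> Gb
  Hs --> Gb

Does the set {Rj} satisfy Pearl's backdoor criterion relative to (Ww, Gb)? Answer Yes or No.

Yes

Backdoor paths from Ww to Gb (paths whose first edge points into Ww):
  P1: Ww <- Rj -> Gb
  P2: Ww <- Rj -> Tc <- Hs -> Gb
Condition 1 (no descendant of Ww in the set): holds — descendants of Ww are {Gb, Tc, Th}; none are in {Rj}.
Condition 2 (every backdoor path blocked by {Rj}):
  P1: blocked at fork node Rj ∈ conditioning set.
  P2: blocked at fork node Rj ∈ conditioning set.
{Rj} satisfies the backdoor criterion.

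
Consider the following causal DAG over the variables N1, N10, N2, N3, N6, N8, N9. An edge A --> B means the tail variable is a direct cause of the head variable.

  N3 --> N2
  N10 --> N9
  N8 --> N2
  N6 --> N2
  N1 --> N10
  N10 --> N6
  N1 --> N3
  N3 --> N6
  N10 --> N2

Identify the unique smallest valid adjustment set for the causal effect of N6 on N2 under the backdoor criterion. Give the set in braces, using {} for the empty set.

Variables eligible for adjustment (non-descendants of N6, excluding N6 and N2): {N1, N10, N3, N8, N9}.
Backdoor paths from N6 to N2:
  P1: N6 <- N3 <- N1 -> N10 -> N2
  P2: N6 <- N3 -> N2
  P3: N6 <- N10 <- N1 -> N3 -> N2
  P4: N6 <- N10 -> N2
The empty set is not sufficient: P1 (N6 <- N3 <- N1 -> N10 -> N2) has no collider blocking it and no conditioned non-collider, so it is open.
Try {N10, N3}:
  P1: blocked at chain node N3 ∈ conditioning set.
  P2: blocked at fork node N3 ∈ conditioning set.
  P3: blocked at chain node N10 ∈ conditioning set.
  P4: blocked at fork node N10 ∈ conditioning set.
{N10, N3} contains no descendant of N6 and blocks every backdoor path.
Every element of {N10, N3} is needed (dropping N10 leaves P4 open; dropping N3 leaves P2 open), so no proper subset is valid.
Among all size-2 subsets of the eligible variables, only {N10, N3} blocks every backdoor path, so it is the unique smallest valid adjustment set.

{N10, N3}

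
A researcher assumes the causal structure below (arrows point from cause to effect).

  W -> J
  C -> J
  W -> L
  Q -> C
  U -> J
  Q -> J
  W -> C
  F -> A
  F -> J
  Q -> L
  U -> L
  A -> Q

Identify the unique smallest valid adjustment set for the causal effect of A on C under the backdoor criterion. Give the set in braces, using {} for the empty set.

{}

Variables eligible for adjustment (non-descendants of A, excluding A and C): {F, U, W}.
Backdoor paths from A to C:
  P1: A <- F -> J <- U -> L <- W -> C
  P2: A <- F -> J <- U -> L <- Q -> C
  P3: A <- F -> J <- W -> C
  P4: A <- F -> J <- W -> L <- Q -> C
  P5: A <- F -> J <- Q -> C
  P6: A <- F -> J <- Q -> L <- W -> C
  P7: A <- F -> J <- C
Each backdoor path contains an unconditioned collider, so every path is already blocked with the empty conditioning set:
  P1: blocked at collider J (neither it nor any descendant is in the conditioning set).
  P2: blocked at collider J (neither it nor any descendant is in the conditioning set).
  P3: blocked at collider J (neither it nor any descendant is in the conditioning set).
  P4: blocked at collider J (neither it nor any descendant is in the conditioning set).
  P5: blocked at collider J (neither it nor any descendant is in the conditioning set).
  P6: blocked at collider J (neither it nor any descendant is in the conditioning set).
  P7: blocked at collider J (neither it nor any descendant is in the conditioning set).
The empty set is therefore the unique smallest valid set.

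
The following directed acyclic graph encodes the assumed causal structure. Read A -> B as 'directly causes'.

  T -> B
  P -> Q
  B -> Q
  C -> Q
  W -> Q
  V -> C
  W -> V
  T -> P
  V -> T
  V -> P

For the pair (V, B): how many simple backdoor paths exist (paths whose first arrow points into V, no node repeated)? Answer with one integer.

2

A backdoor path from V to B is any simple undirected path whose first edge points into V (i.e. leaves V via a parent).
Parents of V: {W}.
Enumerating:
  P1: V <- W -> Q <- B
  P2: V <- W -> Q <- P <- T -> B
That exhausts the simple backdoor paths. Count: 2.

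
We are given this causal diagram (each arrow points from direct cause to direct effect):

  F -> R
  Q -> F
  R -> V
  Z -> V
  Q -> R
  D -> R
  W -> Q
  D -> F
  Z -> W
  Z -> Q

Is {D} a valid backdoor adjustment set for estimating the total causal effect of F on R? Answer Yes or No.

No

Backdoor paths from F to R (paths whose first edge points into F):
  P1: F <- Q <- Z -> V <- R
  P2: F <- Q <- W <- Z -> V <- R
  P3: F <- Q -> R
  P4: F <- D -> R
Condition 1 (no descendant of F in the set): holds — descendants of F are {R, V}; none are in {D}.
Condition 2 (every backdoor path blocked by {D}):
  P1: blocked at collider V (neither it nor any descendant is in the conditioning set).
  P2: blocked at collider V (neither it nor any descendant is in the conditioning set).
  P3: open — no interior node is in the conditioning set.
  P4: blocked at fork node D ∈ conditioning set.
{D} does not satisfy the backdoor criterion.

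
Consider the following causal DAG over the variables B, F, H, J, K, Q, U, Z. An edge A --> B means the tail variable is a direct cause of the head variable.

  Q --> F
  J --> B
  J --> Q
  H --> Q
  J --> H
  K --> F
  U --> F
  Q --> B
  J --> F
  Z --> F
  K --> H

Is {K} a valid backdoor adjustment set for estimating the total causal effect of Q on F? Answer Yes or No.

Backdoor paths from Q to F (paths whose first edge points into Q):
  P1: Q <- J -> H <- K -> F
  P2: Q <- J -> F
  P3: Q <- H <- J -> F
  P4: Q <- H <- K -> F
Condition 1 (no descendant of Q in the set): holds — descendants of Q are {B, F}; none are in {K}.
Condition 2 (every backdoor path blocked by {K}):
  P1: blocked at collider H (neither it nor any descendant is in the conditioning set).
  P2: open — no interior node is in the conditioning set.
  P3: open — no interior node is in the conditioning set.
  P4: blocked at fork node K ∈ conditioning set.
{K} does not satisfy the backdoor criterion.

No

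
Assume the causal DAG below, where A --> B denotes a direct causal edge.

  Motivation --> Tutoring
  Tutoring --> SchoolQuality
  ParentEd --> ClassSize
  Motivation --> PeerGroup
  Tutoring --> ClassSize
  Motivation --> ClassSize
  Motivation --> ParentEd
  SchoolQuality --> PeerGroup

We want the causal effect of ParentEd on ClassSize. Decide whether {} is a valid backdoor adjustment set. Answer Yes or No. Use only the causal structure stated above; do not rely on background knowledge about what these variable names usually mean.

No

Backdoor paths from ParentEd to ClassSize (paths whose first edge points into ParentEd):
  P1: ParentEd <- Motivation -> Tutoring -> ClassSize
  P2: ParentEd <- Motivation -> ClassSize
  P3: ParentEd <- Motivation -> PeerGroup <- SchoolQuality <- Tutoring -> ClassSize
Condition 1 (no descendant of ParentEd in the set): holds — descendants of ParentEd are {ClassSize}; none are in {}.
Condition 2 (every backdoor path blocked by {}):
  P1: open — no interior node is in the conditioning set.
  P2: open — no interior node is in the conditioning set.
  P3: blocked at collider PeerGroup (neither it nor any descendant is in the conditioning set).
{} does not satisfy the backdoor criterion.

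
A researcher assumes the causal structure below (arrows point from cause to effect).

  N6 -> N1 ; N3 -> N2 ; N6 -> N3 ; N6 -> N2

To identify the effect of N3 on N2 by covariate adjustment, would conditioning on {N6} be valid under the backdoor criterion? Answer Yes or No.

Yes

Backdoor paths from N3 to N2 (paths whose first edge points into N3):
  P1: N3 <- N6 -> N2
Condition 1 (no descendant of N3 in the set): holds — descendants of N3 are {N2}; none are in {N6}.
Condition 2 (every backdoor path blocked by {N6}):
  P1: blocked at fork node N6 ∈ conditioning set.
{N6} satisfies the backdoor criterion.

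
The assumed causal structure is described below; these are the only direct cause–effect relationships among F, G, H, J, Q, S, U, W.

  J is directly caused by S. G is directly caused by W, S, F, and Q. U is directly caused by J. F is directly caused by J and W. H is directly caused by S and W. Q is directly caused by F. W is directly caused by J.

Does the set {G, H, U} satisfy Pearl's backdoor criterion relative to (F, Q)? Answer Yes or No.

No

Backdoor paths from F to Q (paths whose first edge points into F):
  P1: F <- J <- S -> H <- W -> G <- Q
  P2: F <- J <- S -> G <- Q
  P3: F <- J -> W -> H <- S -> G <- Q
  P4: F <- J -> W -> G <- Q
  P5: F <- W <- J <- S -> G <- Q
  P6: F <- W -> H <- S -> G <- Q
  P7: F <- W -> G <- Q
Condition 1 (no descendant of F in the set): FAILS — G is a descendant of F.
Condition 2 (every backdoor path blocked by {G, H, U}):
  P1: open — collider(s) H, G are conditioned on (or have a conditioned descendant) and no non-collider on the path is in the set.
  P2: open — collider(s) G are conditioned on (or have a conditioned descendant) and no non-collider on the path is in the set.
  P3: open — collider(s) H, G are conditioned on (or have a conditioned descendant) and no non-collider on the path is in the set.
  P4: open — collider(s) G are conditioned on (or have a conditioned descendant) and no non-collider on the path is in the set.
  P5: open — collider(s) G are conditioned on (or have a conditioned descendant) and no non-collider on the path is in the set.
  P6: open — collider(s) H, G are conditioned on (or have a conditioned descendant) and no non-collider on the path is in the set.
  P7: open — collider(s) G are conditioned on (or have a conditioned descendant) and no non-collider on the path is in the set.
{G, H, U} does not satisfy the backdoor criterion.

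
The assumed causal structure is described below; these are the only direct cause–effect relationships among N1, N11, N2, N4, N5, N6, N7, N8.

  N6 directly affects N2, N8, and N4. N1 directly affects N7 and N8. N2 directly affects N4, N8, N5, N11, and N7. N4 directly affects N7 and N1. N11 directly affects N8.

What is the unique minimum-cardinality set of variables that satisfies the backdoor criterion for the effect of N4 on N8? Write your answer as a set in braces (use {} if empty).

{N2, N6}

Variables eligible for adjustment (non-descendants of N4, excluding N4 and N8): {N11, N2, N5, N6}.
Backdoor paths from N4 to N8:
  P1: N4 <- N6 -> N2 -> N11 -> N8
  P2: N4 <- N6 -> N2 -> N8
  P3: N4 <- N6 -> N2 -> N7 <- N1 -> N8
  P4: N4 <- N6 -> N8
  P5: N4 <- N2 <- N6 -> N8
  P6: N4 <- N2 -> N11 -> N8
  P7: N4 <- N2 -> N8
  P8: N4 <- N2 -> N7 <- N1 -> N8
The empty set is not sufficient: P1 (N4 <- N6 -> N2 -> N11 -> N8) has no collider blocking it and no conditioned non-collider, so it is open.
Try {N2, N6}:
  P1: blocked at fork node N6 ∈ conditioning set.
  P2: blocked at fork node N6 ∈ conditioning set.
  P3: blocked at fork node N6 ∈ conditioning set.
  P4: blocked at fork node N6 ∈ conditioning set.
  P5: blocked at chain node N2 ∈ conditioning set.
  P6: blocked at fork node N2 ∈ conditioning set.
  P7: blocked at fork node N2 ∈ conditioning set.
  P8: blocked at fork node N2 ∈ conditioning set.
{N2, N6} contains no descendant of N4 and blocks every backdoor path.
Every element of {N2, N6} is needed (dropping N2 leaves P6 open; dropping N6 leaves P4 open), so no proper subset is valid.
Among all size-2 subsets of the eligible variables, only {N2, N6} blocks every backdoor path, so it is the unique smallest valid adjustment set.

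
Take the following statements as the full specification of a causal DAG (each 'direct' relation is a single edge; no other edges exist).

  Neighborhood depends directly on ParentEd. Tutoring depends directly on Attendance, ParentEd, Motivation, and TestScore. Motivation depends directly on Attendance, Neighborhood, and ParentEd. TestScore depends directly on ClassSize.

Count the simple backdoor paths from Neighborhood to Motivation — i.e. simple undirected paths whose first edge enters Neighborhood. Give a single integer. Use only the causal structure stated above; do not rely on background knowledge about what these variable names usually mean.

A backdoor path from Neighborhood to Motivation is any simple undirected path whose first edge points into Neighborhood (i.e. leaves Neighborhood via a parent).
Parents of Neighborhood: {ParentEd}.
Enumerating:
  P1: Neighborhood <- ParentEd -> Motivation
  P2: Neighborhood <- ParentEd -> Tutoring <- Attendance -> Motivation
  P3: Neighborhood <- ParentEd -> Tutoring <- Motivation
That exhausts the simple backdoor paths. Count: 3.

3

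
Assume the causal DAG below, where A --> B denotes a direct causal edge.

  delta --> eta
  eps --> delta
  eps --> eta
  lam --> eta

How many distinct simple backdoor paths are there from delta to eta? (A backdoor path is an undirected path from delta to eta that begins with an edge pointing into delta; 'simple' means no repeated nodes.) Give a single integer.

1

A backdoor path from delta to eta is any simple undirected path whose first edge points into delta (i.e. leaves delta via a parent).
Parents of delta: {eps}.
Enumerating:
  P1: delta <- eps -> eta
That exhausts the simple backdoor paths. Count: 1.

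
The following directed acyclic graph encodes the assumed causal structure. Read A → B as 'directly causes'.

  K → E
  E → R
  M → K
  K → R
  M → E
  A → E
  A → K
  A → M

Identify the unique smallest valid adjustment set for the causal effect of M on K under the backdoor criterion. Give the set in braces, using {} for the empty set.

Variables eligible for adjustment (non-descendants of M, excluding M and K): {A}.
Backdoor paths from M to K:
  P1: M <- A -> K
  P2: M <- A -> E <- K
  P3: M <- A -> E -> R <- K
The empty set is not sufficient: P1 (M <- A -> K) has no collider blocking it and no conditioned non-collider, so it is open.
Try {A}:
  P1: blocked at fork node A ∈ conditioning set.
  P2: blocked at fork node A ∈ conditioning set.
  P3: blocked at fork node A ∈ conditioning set.
{A} contains no descendant of M and blocks every backdoor path.
{A} is the unique smallest valid adjustment set.

{A}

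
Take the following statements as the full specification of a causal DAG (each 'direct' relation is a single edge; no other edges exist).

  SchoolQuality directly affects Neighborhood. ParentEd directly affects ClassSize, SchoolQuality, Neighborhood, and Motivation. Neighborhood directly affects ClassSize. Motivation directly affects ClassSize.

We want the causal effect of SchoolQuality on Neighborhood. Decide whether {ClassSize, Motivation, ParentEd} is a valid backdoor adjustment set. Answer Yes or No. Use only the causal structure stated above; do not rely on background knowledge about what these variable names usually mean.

No

Backdoor paths from SchoolQuality to Neighborhood (paths whose first edge points into SchoolQuality):
  P1: SchoolQuality <- ParentEd -> Motivation -> ClassSize <- Neighborhood
  P2: SchoolQuality <- ParentEd -> Neighborhood
  P3: SchoolQuality <- ParentEd -> ClassSize <- Neighborhood
Condition 1 (no descendant of SchoolQuality in the set): FAILS — ClassSize is a descendant of SchoolQuality.
Condition 2 (every backdoor path blocked by {ClassSize, Motivation, ParentEd}):
  P1: blocked at fork node ParentEd ∈ conditioning set.
  P2: blocked at fork node ParentEd ∈ conditioning set.
  P3: blocked at fork node ParentEd ∈ conditioning set.
{ClassSize, Motivation, ParentEd} does not satisfy the backdoor criterion.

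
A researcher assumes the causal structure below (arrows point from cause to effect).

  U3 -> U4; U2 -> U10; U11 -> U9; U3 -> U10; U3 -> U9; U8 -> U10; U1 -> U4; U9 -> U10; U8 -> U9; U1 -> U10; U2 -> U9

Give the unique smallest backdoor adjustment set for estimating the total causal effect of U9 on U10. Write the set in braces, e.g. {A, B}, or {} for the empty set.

{U2, U3, U8}

Variables eligible for adjustment (non-descendants of U9, excluding U9 and U10): {U1, U11, U2, U3, U4, U8}.
Backdoor paths from U9 to U10:
  P1: U9 <- U3 -> U10
  P2: U9 <- U3 -> U4 <- U1 -> U10
  P3: U9 <- U8 -> U10
  P4: U9 <- U2 -> U10
The empty set is not sufficient: P1 (U9 <- U3 -> U10) has no collider blocking it and no conditioned non-collider, so it is open.
Try {U2, U3, U8}:
  P1: blocked at fork node U3 ∈ conditioning set.
  P2: blocked at fork node U3 ∈ conditioning set.
  P3: blocked at fork node U8 ∈ conditioning set.
  P4: blocked at fork node U2 ∈ conditioning set.
{U2, U3, U8} contains no descendant of U9 and blocks every backdoor path.
Every element of {U2, U3, U8} is needed (dropping U2 leaves P4 open; dropping U3 leaves P1 open; dropping U8 leaves P3 open), so no proper subset is valid.
Among all size-3 subsets of the eligible variables, only {U2, U3, U8} blocks every backdoor path, so it is the unique smallest valid adjustment set.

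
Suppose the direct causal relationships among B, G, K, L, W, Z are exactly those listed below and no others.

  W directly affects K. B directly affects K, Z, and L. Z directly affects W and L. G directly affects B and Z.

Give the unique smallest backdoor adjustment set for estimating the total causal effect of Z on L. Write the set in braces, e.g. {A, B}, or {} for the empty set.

Variables eligible for adjustment (non-descendants of Z, excluding Z and L): {B, G}.
Backdoor paths from Z to L:
  P1: Z <- G -> B -> L
  P2: Z <- B -> L
The empty set is not sufficient: P1 (Z <- G -> B -> L) has no collider blocking it and no conditioned non-collider, so it is open.
Try {B}:
  P1: blocked at chain node B ∈ conditioning set.
  P2: blocked at fork node B ∈ conditioning set.
{B} contains no descendant of Z and blocks every backdoor path.
No other singleton works — e.g. {G} leaves P2 open — so {B} is the unique smallest valid adjustment set.

{B}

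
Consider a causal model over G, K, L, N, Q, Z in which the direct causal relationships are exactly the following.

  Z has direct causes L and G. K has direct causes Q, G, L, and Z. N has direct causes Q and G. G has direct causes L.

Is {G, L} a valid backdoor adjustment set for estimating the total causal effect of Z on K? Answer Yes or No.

Backdoor paths from Z to K (paths whose first edge points into Z):
  P1: Z <- L -> G -> N <- Q -> K
  P2: Z <- L -> G -> K
  P3: Z <- L -> K
  P4: Z <- G <- L -> K
  P5: Z <- G -> N <- Q -> K
  P6: Z <- G -> K
Condition 1 (no descendant of Z in the set): holds — descendants of Z are {K}; none are in {G, L}.
Condition 2 (every backdoor path blocked by {G, L}):
  P1: blocked at fork node L ∈ conditioning set.
  P2: blocked at fork node L ∈ conditioning set.
  P3: blocked at fork node L ∈ conditioning set.
  P4: blocked at chain node G ∈ conditioning set.
  P5: blocked at fork node G ∈ conditioning set.
  P6: blocked at fork node G ∈ conditioning set.
{G, L} satisfies the backdoor criterion.

Yes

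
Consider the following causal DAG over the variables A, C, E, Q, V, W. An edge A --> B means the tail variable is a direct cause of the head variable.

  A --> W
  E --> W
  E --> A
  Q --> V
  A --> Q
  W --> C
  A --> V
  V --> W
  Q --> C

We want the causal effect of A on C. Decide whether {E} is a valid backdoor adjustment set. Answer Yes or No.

Yes

Backdoor paths from A to C (paths whose first edge points into A):
  P1: A <- E -> W <- V <- Q -> C
  P2: A <- E -> W -> C
Condition 1 (no descendant of A in the set): holds — descendants of A are {C, Q, V, W}; none are in {E}.
Condition 2 (every backdoor path blocked by {E}):
  P1: blocked at fork node E ∈ conditioning set.
  P2: blocked at fork node E ∈ conditioning set.
{E} satisfies the backdoor criterion.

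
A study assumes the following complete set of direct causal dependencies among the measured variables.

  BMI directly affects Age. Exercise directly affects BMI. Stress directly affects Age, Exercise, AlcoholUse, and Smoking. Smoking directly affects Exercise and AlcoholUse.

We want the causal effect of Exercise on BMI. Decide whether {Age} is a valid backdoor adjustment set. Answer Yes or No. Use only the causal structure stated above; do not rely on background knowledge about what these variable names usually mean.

Backdoor paths from Exercise to BMI (paths whose first edge points into Exercise):
  P1: Exercise <- Stress -> Age <- BMI
  P2: Exercise <- Smoking <- Stress -> Age <- BMI
  P3: Exercise <- Smoking -> AlcoholUse <- Stress -> Age <- BMI
Condition 1 (no descendant of Exercise in the set): FAILS — Age is a descendant of Exercise.
Condition 2 (every backdoor path blocked by {Age}):
  P1: open — collider(s) Age are conditioned on (or have a conditioned descendant) and no non-collider on the path is in the set.
  P2: open — collider(s) Age are conditioned on (or have a conditioned descendant) and no non-collider on the path is in the set.
  P3: blocked at collider AlcoholUse (neither it nor any descendant is in the conditioning set).
{Age} does not satisfy the backdoor criterion.

No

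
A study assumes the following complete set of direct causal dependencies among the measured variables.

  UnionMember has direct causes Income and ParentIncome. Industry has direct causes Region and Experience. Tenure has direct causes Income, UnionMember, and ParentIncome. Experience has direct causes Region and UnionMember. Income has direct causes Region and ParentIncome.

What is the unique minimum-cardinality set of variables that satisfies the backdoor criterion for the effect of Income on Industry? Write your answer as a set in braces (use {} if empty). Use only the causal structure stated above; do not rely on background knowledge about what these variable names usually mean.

{ParentIncome, Region}

Variables eligible for adjustment (non-descendants of Income, excluding Income and Industry): {ParentIncome, Region}.
Backdoor paths from Income to Industry:
  P1: Income <- ParentIncome -> UnionMember -> Experience <- Region -> Industry
  P2: Income <- ParentIncome -> UnionMember -> Experience -> Industry
  P3: Income <- ParentIncome -> Tenure <- UnionMember -> Experience <- Region -> Industry
  P4: Income <- ParentIncome -> Tenure <- UnionMember -> Experience -> Industry
  P5: Income <- Region -> Experience -> Industry
  P6: Income <- Region -> Industry
The empty set is not sufficient: P2 (Income <- ParentIncome -> UnionMember -> Experience -> Industry) has no collider blocking it and no conditioned non-collider, so it is open.
Try {ParentIncome, Region}:
  P1: blocked at fork node ParentIncome ∈ conditioning set.
  P2: blocked at fork node ParentIncome ∈ conditioning set.
  P3: blocked at fork node ParentIncome ∈ conditioning set.
  P4: blocked at fork node ParentIncome ∈ conditioning set.
  P5: blocked at fork node Region ∈ conditioning set.
  P6: blocked at fork node Region ∈ conditioning set.
{ParentIncome, Region} contains no descendant of Income and blocks every backdoor path.
Every element of {ParentIncome, Region} is needed (dropping ParentIncome leaves P2 open; dropping Region leaves P5 open), so no proper subset is valid.
Among all size-2 subsets of the eligible variables, only {ParentIncome, Region} blocks every backdoor path, so it is the unique smallest valid adjustment set.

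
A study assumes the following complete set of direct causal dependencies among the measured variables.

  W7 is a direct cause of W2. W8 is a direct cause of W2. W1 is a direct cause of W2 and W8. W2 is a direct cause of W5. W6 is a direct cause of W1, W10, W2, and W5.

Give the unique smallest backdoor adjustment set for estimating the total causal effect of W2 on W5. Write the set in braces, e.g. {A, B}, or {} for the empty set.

Variables eligible for adjustment (non-descendants of W2, excluding W2 and W5): {W1, W10, W6, W7, W8}.
Backdoor paths from W2 to W5:
  P1: W2 <- W6 -> W5
  P2: W2 <- W1 <- W6 -> W5
  P3: W2 <- W8 <- W1 <- W6 -> W5
The empty set is not sufficient: P1 (W2 <- W6 -> W5) has no collider blocking it and no conditioned non-collider, so it is open.
Try {W6}:
  P1: blocked at fork node W6 ∈ conditioning set.
  P2: blocked at fork node W6 ∈ conditioning set.
  P3: blocked at fork node W6 ∈ conditioning set.
{W6} contains no descendant of W2 and blocks every backdoor path.
No other singleton works — e.g. {W10} leaves P1 open — so {W6} is the unique smallest valid adjustment set.

{W6}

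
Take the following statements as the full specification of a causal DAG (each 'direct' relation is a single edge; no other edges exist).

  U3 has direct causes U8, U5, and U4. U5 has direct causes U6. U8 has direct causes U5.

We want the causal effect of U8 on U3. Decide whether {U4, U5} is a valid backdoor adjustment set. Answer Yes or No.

Backdoor paths from U8 to U3 (paths whose first edge points into U8):
  P1: U8 <- U5 -> U3
Condition 1 (no descendant of U8 in the set): holds — descendants of U8 are {U3}; none are in {U4, U5}.
Condition 2 (every backdoor path blocked by {U4, U5}):
  P1: blocked at fork node U5 ∈ conditioning set.
{U4, U5} satisfies the backdoor criterion.

Yes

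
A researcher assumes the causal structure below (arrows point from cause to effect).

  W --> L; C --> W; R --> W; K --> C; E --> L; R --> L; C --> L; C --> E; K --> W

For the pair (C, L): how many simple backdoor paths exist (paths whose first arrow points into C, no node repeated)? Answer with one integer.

2

A backdoor path from C to L is any simple undirected path whose first edge points into C (i.e. leaves C via a parent).
Parents of C: {K}.
Enumerating:
  P1: C <- K -> W <- R -> L
  P2: C <- K -> W -> L
That exhausts the simple backdoor paths. Count: 2.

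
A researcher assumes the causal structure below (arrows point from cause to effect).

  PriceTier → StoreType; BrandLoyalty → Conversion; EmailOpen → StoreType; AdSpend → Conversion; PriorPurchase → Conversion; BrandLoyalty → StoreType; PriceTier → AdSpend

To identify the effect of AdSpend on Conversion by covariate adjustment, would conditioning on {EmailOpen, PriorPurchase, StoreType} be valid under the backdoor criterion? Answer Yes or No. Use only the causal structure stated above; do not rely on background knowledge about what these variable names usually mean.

No

Backdoor paths from AdSpend to Conversion (paths whose first edge points into AdSpend):
  P1: AdSpend <- PriceTier -> StoreType <- BrandLoyalty -> Conversion
Condition 1 (no descendant of AdSpend in the set): holds — descendants of AdSpend are {Conversion}; none are in {EmailOpen, PriorPurchase, StoreType}.
Condition 2 (every backdoor path blocked by {EmailOpen, PriorPurchase, StoreType}):
  P1: open — collider(s) StoreType are conditioned on (or have a conditioned descendant) and no non-collider on the path is in the set.
{EmailOpen, PriorPurchase, StoreType} does not satisfy the backdoor criterion.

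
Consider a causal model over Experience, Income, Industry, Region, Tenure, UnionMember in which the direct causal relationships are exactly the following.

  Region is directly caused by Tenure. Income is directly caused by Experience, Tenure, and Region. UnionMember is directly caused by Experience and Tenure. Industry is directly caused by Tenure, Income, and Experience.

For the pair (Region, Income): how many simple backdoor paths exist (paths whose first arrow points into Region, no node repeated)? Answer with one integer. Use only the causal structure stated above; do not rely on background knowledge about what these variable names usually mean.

A backdoor path from Region to Income is any simple undirected path whose first edge points into Region (i.e. leaves Region via a parent).
Parents of Region: {Tenure}.
Enumerating:
  P1: Region <- Tenure -> Income
  P2: Region <- Tenure -> UnionMember <- Experience -> Income
  P3: Region <- Tenure -> UnionMember <- Experience -> Industry <- Income
  P4: Region <- Tenure -> Industry <- Experience -> Income
  P5: Region <- Tenure -> Industry <- Income
That exhausts the simple backdoor paths. Count: 5.

5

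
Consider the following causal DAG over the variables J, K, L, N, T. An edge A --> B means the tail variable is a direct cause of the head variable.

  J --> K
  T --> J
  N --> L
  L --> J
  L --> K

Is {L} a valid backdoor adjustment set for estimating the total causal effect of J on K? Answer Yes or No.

Yes

Backdoor paths from J to K (paths whose first edge points into J):
  P1: J <- L -> K
Condition 1 (no descendant of J in the set): holds — descendants of J are {K}; none are in {L}.
Condition 2 (every backdoor path blocked by {L}):
  P1: blocked at fork node L ∈ conditioning set.
{L} satisfies the backdoor criterion.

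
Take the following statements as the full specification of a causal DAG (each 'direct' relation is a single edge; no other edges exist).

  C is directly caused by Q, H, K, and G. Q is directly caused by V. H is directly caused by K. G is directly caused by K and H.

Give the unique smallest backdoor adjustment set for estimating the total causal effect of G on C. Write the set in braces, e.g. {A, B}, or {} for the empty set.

{H, K}

Variables eligible for adjustment (non-descendants of G, excluding G and C): {H, K, Q, V}.
Backdoor paths from G to C:
  P1: G <- K -> H -> C
  P2: G <- K -> C
  P3: G <- H <- K -> C
  P4: G <- H -> C
The empty set is not sufficient: P1 (G <- K -> H -> C) has no collider blocking it and no conditioned non-collider, so it is open.
Try {H, K}:
  P1: blocked at fork node K ∈ conditioning set.
  P2: blocked at fork node K ∈ conditioning set.
  P3: blocked at chain node H ∈ conditioning set.
  P4: blocked at fork node H ∈ conditioning set.
{H, K} contains no descendant of G and blocks every backdoor path.
Every element of {H, K} is needed (dropping H leaves P4 open; dropping K leaves P2 open), so no proper subset is valid.
Among all size-2 subsets of the eligible variables, only {H, K} blocks every backdoor path, so it is the unique smallest valid adjustment set.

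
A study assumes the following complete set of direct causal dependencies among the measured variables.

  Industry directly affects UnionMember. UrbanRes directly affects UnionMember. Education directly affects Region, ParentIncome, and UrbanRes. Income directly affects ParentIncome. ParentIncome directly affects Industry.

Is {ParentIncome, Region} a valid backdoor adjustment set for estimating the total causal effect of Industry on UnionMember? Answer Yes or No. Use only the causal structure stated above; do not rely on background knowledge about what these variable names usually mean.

Yes

Backdoor paths from Industry to UnionMember (paths whose first edge points into Industry):
  P1: Industry <- ParentIncome <- Education -> UrbanRes -> UnionMember
Condition 1 (no descendant of Industry in the set): holds — descendants of Industry are {UnionMember}; none are in {ParentIncome, Region}.
Condition 2 (every backdoor path blocked by {ParentIncome, Region}):
  P1: blocked at chain node ParentIncome ∈ conditioning set.
{ParentIncome, Region} satisfies the backdoor criterion.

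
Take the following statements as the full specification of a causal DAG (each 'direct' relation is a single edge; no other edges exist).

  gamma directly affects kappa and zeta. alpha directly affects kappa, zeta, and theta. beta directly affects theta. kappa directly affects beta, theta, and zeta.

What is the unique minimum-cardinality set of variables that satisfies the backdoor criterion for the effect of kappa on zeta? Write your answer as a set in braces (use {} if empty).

Variables eligible for adjustment (non-descendants of kappa, excluding kappa and zeta): {alpha, gamma}.
Backdoor paths from kappa to zeta:
  P1: kappa <- gamma -> zeta
  P2: kappa <- alpha -> zeta
The empty set is not sufficient: P1 (kappa <- gamma -> zeta) has no collider blocking it and no conditioned non-collider, so it is open.
Try {alpha, gamma}:
  P1: blocked at fork node gamma ∈ conditioning set.
  P2: blocked at fork node alpha ∈ conditioning set.
{alpha, gamma} contains no descendant of kappa and blocks every backdoor path.
Every element of {alpha, gamma} is needed (dropping alpha leaves P2 open; dropping gamma leaves P1 open), so no proper subset is valid.
Among all size-2 subsets of the eligible variables, only {alpha, gamma} blocks every backdoor path, so it is the unique smallest valid adjustment set.

{alpha, gamma}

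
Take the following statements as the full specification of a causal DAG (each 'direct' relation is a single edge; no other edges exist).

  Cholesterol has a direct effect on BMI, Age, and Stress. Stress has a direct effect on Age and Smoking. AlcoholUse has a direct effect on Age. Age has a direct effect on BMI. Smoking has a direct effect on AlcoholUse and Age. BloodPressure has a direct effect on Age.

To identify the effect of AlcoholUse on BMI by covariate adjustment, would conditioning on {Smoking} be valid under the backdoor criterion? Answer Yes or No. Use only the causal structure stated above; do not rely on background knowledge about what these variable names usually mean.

Yes

Backdoor paths from AlcoholUse to BMI (paths whose first edge points into AlcoholUse):
  P1: AlcoholUse <- Smoking <- Stress <- Cholesterol -> Age -> BMI
  P2: AlcoholUse <- Smoking <- Stress <- Cholesterol -> BMI
  P3: AlcoholUse <- Smoking <- Stress -> Age <- Cholesterol -> BMI
  P4: AlcoholUse <- Smoking <- Stress -> Age -> BMI
  P5: AlcoholUse <- Smoking -> Age <- Cholesterol -> BMI
  P6: AlcoholUse <- Smoking -> Age <- Stress <- Cholesterol -> BMI
  P7: AlcoholUse <- Smoking -> Age -> BMI
Condition 1 (no descendant of AlcoholUse in the set): holds — descendants of AlcoholUse are {Age, BMI}; none are in {Smoking}.
Condition 2 (every backdoor path blocked by {Smoking}):
  P1: blocked at chain node Smoking ∈ conditioning set.
  P2: blocked at chain node Smoking ∈ conditioning set.
  P3: blocked at chain node Smoking ∈ conditioning set.
  P4: blocked at chain node Smoking ∈ conditioning set.
  P5: blocked at fork node Smoking ∈ conditioning set.
  P6: blocked at fork node Smoking ∈ conditioning set.
  P7: blocked at fork node Smoking ∈ conditioning set.
{Smoking} satisfies the backdoor criterion.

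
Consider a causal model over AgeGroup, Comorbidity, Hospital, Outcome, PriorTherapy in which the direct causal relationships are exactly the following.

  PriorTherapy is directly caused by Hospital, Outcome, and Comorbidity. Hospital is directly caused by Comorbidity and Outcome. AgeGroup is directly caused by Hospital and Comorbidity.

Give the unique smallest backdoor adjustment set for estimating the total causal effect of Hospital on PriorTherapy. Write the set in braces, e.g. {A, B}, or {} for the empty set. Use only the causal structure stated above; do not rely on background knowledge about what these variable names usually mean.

{Comorbidity, Outcome}

Variables eligible for adjustment (non-descendants of Hospital, excluding Hospital and PriorTherapy): {Comorbidity, Outcome}.
Backdoor paths from Hospital to PriorTherapy:
  P1: Hospital <- Outcome -> PriorTherapy
  P2: Hospital <- Comorbidity -> PriorTherapy
The empty set is not sufficient: P1 (Hospital <- Outcome -> PriorTherapy) has no collider blocking it and no conditioned non-collider, so it is open.
Try {Comorbidity, Outcome}:
  P1: blocked at fork node Outcome ∈ conditioning set.
  P2: blocked at fork node Comorbidity ∈ conditioning set.
{Comorbidity, Outcome} contains no descendant of Hospital and blocks every backdoor path.
Every element of {Comorbidity, Outcome} is needed (dropping Comorbidity leaves P2 open; dropping Outcome leaves P1 open), so no proper subset is valid.
Among all size-2 subsets of the eligible variables, only {Comorbidity, Outcome} blocks every backdoor path, so it is the unique smallest valid adjustment set.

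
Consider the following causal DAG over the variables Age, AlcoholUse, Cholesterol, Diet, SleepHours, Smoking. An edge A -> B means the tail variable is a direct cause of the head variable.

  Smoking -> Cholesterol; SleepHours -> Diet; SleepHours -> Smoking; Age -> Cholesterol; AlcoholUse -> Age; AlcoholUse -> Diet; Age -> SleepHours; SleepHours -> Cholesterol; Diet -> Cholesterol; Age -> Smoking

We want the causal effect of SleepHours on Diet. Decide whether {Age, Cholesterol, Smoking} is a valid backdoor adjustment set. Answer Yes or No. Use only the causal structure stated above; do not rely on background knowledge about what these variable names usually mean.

Backdoor paths from SleepHours to Diet (paths whose first edge points into SleepHours):
  P1: SleepHours <- Age <- AlcoholUse -> Diet
  P2: SleepHours <- Age -> Smoking -> Cholesterol <- Diet
  P3: SleepHours <- Age -> Cholesterol <- Diet
Condition 1 (no descendant of SleepHours in the set): FAILS — Cholesterol and Smoking are descendants of SleepHours.
Condition 2 (every backdoor path blocked by {Age, Cholesterol, Smoking}):
  P1: blocked at chain node Age ∈ conditioning set.
  P2: blocked at fork node Age ∈ conditioning set.
  P3: blocked at fork node Age ∈ conditioning set.
{Age, Cholesterol, Smoking} does not satisfy the backdoor criterion.

No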